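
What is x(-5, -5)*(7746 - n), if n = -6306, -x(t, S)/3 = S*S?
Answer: -1053900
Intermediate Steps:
x(t, S) = -3*S² (x(t, S) = -3*S*S = -3*S²)
x(-5, -5)*(7746 - n) = (-3*(-5)²)*(7746 - 1*(-6306)) = (-3*25)*(7746 + 6306) = -75*14052 = -1053900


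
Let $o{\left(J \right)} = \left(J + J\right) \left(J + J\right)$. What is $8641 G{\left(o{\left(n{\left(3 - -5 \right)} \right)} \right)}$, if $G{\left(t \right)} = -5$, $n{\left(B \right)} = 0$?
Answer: $-43205$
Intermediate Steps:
$o{\left(J \right)} = 4 J^{2}$ ($o{\left(J \right)} = 2 J 2 J = 4 J^{2}$)
$8641 G{\left(o{\left(n{\left(3 - -5 \right)} \right)} \right)} = 8641 \left(-5\right) = -43205$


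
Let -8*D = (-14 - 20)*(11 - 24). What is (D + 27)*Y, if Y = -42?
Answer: 2373/2 ≈ 1186.5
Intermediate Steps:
D = -221/4 (D = -(-14 - 20)*(11 - 24)/8 = -(-17)*(-13)/4 = -1/8*442 = -221/4 ≈ -55.250)
(D + 27)*Y = (-221/4 + 27)*(-42) = -113/4*(-42) = 2373/2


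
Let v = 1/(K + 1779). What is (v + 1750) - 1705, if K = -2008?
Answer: 10304/229 ≈ 44.996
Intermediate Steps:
v = -1/229 (v = 1/(-2008 + 1779) = 1/(-229) = -1/229 ≈ -0.0043668)
(v + 1750) - 1705 = (-1/229 + 1750) - 1705 = 400749/229 - 1705 = 10304/229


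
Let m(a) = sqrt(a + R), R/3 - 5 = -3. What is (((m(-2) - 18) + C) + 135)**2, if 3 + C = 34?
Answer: 22500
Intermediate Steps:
C = 31 (C = -3 + 34 = 31)
R = 6 (R = 15 + 3*(-3) = 15 - 9 = 6)
m(a) = sqrt(6 + a) (m(a) = sqrt(a + 6) = sqrt(6 + a))
(((m(-2) - 18) + C) + 135)**2 = (((sqrt(6 - 2) - 18) + 31) + 135)**2 = (((sqrt(4) - 18) + 31) + 135)**2 = (((2 - 18) + 31) + 135)**2 = ((-16 + 31) + 135)**2 = (15 + 135)**2 = 150**2 = 22500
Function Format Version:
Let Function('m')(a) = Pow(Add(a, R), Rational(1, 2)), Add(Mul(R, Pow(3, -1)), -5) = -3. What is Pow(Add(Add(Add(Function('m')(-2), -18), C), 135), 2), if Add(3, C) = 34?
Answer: 22500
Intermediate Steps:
C = 31 (C = Add(-3, 34) = 31)
R = 6 (R = Add(15, Mul(3, -3)) = Add(15, -9) = 6)
Function('m')(a) = Pow(Add(6, a), Rational(1, 2)) (Function('m')(a) = Pow(Add(a, 6), Rational(1, 2)) = Pow(Add(6, a), Rational(1, 2)))
Pow(Add(Add(Add(Function('m')(-2), -18), C), 135), 2) = Pow(Add(Add(Add(Pow(Add(6, -2), Rational(1, 2)), -18), 31), 135), 2) = Pow(Add(Add(Add(Pow(4, Rational(1, 2)), -18), 31), 135), 2) = Pow(Add(Add(Add(2, -18), 31), 135), 2) = Pow(Add(Add(-16, 31), 135), 2) = Pow(Add(15, 135), 2) = Pow(150, 2) = 22500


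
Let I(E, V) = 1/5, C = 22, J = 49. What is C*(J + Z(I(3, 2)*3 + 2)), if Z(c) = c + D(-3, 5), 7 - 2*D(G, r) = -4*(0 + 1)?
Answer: 6281/5 ≈ 1256.2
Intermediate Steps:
I(E, V) = 1/5
D(G, r) = 11/2 (D(G, r) = 7/2 - (-2)*(0 + 1) = 7/2 - (-2) = 7/2 - 1/2*(-4) = 7/2 + 2 = 11/2)
Z(c) = 11/2 + c (Z(c) = c + 11/2 = 11/2 + c)
C*(J + Z(I(3, 2)*3 + 2)) = 22*(49 + (11/2 + ((1/5)*3 + 2))) = 22*(49 + (11/2 + (3/5 + 2))) = 22*(49 + (11/2 + 13/5)) = 22*(49 + 81/10) = 22*(571/10) = 6281/5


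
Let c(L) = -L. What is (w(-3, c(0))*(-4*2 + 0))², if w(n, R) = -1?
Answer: 64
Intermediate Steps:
(w(-3, c(0))*(-4*2 + 0))² = (-(-4*2 + 0))² = (-(-8 + 0))² = (-1*(-8))² = 8² = 64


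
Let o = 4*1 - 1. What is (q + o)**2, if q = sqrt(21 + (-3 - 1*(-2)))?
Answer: 29 + 12*sqrt(5) ≈ 55.833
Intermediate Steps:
o = 3 (o = 4 - 1 = 3)
q = 2*sqrt(5) (q = sqrt(21 + (-3 + 2)) = sqrt(21 - 1) = sqrt(20) = 2*sqrt(5) ≈ 4.4721)
(q + o)**2 = (2*sqrt(5) + 3)**2 = (3 + 2*sqrt(5))**2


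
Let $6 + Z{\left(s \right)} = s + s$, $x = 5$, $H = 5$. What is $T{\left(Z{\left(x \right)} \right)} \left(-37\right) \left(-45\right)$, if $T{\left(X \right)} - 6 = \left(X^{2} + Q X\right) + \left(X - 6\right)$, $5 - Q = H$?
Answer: $33300$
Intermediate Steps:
$Q = 0$ ($Q = 5 - 5 = 0$)
$Z{\left(s \right)} = -6 + 2 s$ ($Z{\left(s \right)} = -6 + \left(s + s\right) = -6 + 2 s$)
$T{\left(X \right)} = X + X^{2}$ ($T{\left(X \right)} = 6 + \left(\left(X^{2} + 0 X\right) + \left(X - 6\right)\right) = 6 + \left(\left(X^{2} + 0\right) + \left(X - 6\right)\right) = 6 + \left(X^{2} + \left(-6 + X\right)\right) = 6 + \left(-6 + X + X^{2}\right) = X + X^{2}$)
$T{\left(Z{\left(x \right)} \right)} \left(-37\right) \left(-45\right) = \left(-6 + 2 \cdot 5\right) \left(1 + \left(-6 + 2 \cdot 5\right)\right) \left(-37\right) \left(-45\right) = \left(-6 + 10\right) \left(1 + \left(-6 + 10\right)\right) \left(-37\right) \left(-45\right) = 4 \left(1 + 4\right) \left(-37\right) \left(-45\right) = 4 \cdot 5 \left(-37\right) \left(-45\right) = 20 \left(-37\right) \left(-45\right) = \left(-740\right) \left(-45\right) = 33300$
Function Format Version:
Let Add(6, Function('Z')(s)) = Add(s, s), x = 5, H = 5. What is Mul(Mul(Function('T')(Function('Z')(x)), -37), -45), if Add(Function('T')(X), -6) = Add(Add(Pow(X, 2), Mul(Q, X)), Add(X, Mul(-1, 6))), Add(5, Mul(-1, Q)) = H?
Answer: 33300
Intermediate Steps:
Q = 0 (Q = Add(5, Mul(-1, 5)) = Add(5, -5) = 0)
Function('Z')(s) = Add(-6, Mul(2, s)) (Function('Z')(s) = Add(-6, Add(s, s)) = Add(-6, Mul(2, s)))
Function('T')(X) = Add(X, Pow(X, 2)) (Function('T')(X) = Add(6, Add(Add(Pow(X, 2), Mul(0, X)), Add(X, Mul(-1, 6)))) = Add(6, Add(Add(Pow(X, 2), 0), Add(X, -6))) = Add(6, Add(Pow(X, 2), Add(-6, X))) = Add(6, Add(-6, X, Pow(X, 2))) = Add(X, Pow(X, 2)))
Mul(Mul(Function('T')(Function('Z')(x)), -37), -45) = Mul(Mul(Mul(Add(-6, Mul(2, 5)), Add(1, Add(-6, Mul(2, 5)))), -37), -45) = Mul(Mul(Mul(Add(-6, 10), Add(1, Add(-6, 10))), -37), -45) = Mul(Mul(Mul(4, Add(1, 4)), -37), -45) = Mul(Mul(Mul(4, 5), -37), -45) = Mul(Mul(20, -37), -45) = Mul(-740, -45) = 33300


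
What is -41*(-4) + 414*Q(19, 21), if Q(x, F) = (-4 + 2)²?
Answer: 1820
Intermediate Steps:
Q(x, F) = 4 (Q(x, F) = (-2)² = 4)
-41*(-4) + 414*Q(19, 21) = -41*(-4) + 414*4 = 164 + 1656 = 1820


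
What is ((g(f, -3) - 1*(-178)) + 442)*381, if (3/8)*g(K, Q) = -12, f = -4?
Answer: 224028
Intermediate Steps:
g(K, Q) = -32 (g(K, Q) = (8/3)*(-12) = -32)
((g(f, -3) - 1*(-178)) + 442)*381 = ((-32 - 1*(-178)) + 442)*381 = ((-32 + 178) + 442)*381 = (146 + 442)*381 = 588*381 = 224028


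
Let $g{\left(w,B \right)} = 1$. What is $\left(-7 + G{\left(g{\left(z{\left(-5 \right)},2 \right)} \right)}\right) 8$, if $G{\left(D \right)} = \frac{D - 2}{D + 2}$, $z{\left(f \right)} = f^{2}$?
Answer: $- \frac{176}{3} \approx -58.667$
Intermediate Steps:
$G{\left(D \right)} = \frac{-2 + D}{2 + D}$
$\left(-7 + G{\left(g{\left(z{\left(-5 \right)},2 \right)} \right)}\right) 8 = \left(-7 + \frac{-2 + 1}{2 + 1}\right) 8 = \left(-7 + \frac{1}{3} \left(-1\right)\right) 8 = \left(-7 - \frac{1}{3}\right) 8 = \left(- \frac{22}{3}\right) 8 = - \frac{176}{3}$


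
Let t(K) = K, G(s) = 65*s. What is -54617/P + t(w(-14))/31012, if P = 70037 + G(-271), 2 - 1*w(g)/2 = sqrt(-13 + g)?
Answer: -423393179/406427766 - 3*I*sqrt(3)/15506 ≈ -1.0417 - 0.00033511*I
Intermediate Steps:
w(g) = 4 - 2*sqrt(-13 + g)
P = 52422 (P = 70037 + 65*(-271) = 70037 - 17615 = 52422)
-54617/P + t(w(-14))/31012 = -54617/52422 + (4 - 2*sqrt(-13 - 14))/31012 = -54617*1/52422 + (4 - 6*I*sqrt(3))*(1/31012) = -54617/52422 + (4 - 6*I*sqrt(3))*(1/31012) = -54617/52422 + (1/7753 - 3*I*sqrt(3)/15506) = -423393179/406427766 - 3*I*sqrt(3)/15506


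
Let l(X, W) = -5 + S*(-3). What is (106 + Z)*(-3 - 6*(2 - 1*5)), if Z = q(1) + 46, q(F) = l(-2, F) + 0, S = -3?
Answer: 2340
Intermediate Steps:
l(X, W) = 4 (l(X, W) = -5 - 3*(-3) = -5 + 9 = 4)
q(F) = 4 (q(F) = 4 + 0 = 4)
Z = 50 (Z = 4 + 46 = 50)
(106 + Z)*(-3 - 6*(2 - 1*5)) = (106 + 50)*(-3 - 6*(2 - 1*5)) = 156*(-3 - 6*(2 - 5)) = 156*(-3 - 6*(-3)) = 156*(-3 + 18) = 156*15 = 2340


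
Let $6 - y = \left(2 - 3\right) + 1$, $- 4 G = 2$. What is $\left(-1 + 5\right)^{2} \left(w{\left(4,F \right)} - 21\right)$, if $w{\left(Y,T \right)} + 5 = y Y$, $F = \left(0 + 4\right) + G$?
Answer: $-32$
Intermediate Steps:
$G = - \frac{1}{2}$ ($G = \left(- \frac{1}{4}\right) 2 = - \frac{1}{2} \approx -0.5$)
$F = \frac{7}{2}$ ($F = \left(0 + 4\right) - \frac{1}{2} = 4 - \frac{1}{2} = \frac{7}{2} \approx 3.5$)
$y = 6$ ($y = 6 - \left(\left(2 - 3\right) + 1\right) = 6 - \left(-1 + 1\right) = 6 - 0 = 6 + 0 = 6$)
$w{\left(Y,T \right)} = -5 + 6 Y$
$\left(-1 + 5\right)^{2} \left(w{\left(4,F \right)} - 21\right) = \left(-1 + 5\right)^{2} \left(\left(-5 + 6 \cdot 4\right) - 21\right) = 4^{2} \left(\left(-5 + 24\right) - 21\right) = 16 \left(19 - 21\right) = 16 \left(-2\right) = -32$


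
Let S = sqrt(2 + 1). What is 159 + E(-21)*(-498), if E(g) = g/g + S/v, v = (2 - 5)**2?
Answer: -339 - 166*sqrt(3)/3 ≈ -434.84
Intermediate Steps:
S = sqrt(3) ≈ 1.7320
v = 9 (v = (-3)**2 = 9)
E(g) = 1 + sqrt(3)/9 (E(g) = g/g + sqrt(3)/9 = 1 + sqrt(3)*(1/9) = 1 + sqrt(3)/9)
159 + E(-21)*(-498) = 159 + (1 + sqrt(3)/9)*(-498) = 159 + (-498 - 166*sqrt(3)/3) = -339 - 166*sqrt(3)/3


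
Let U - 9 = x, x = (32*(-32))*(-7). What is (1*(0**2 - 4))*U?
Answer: -28708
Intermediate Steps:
x = 7168 (x = -1024*(-7) = 7168)
U = 7177 (U = 9 + 7168 = 7177)
(1*(0**2 - 4))*U = (1*(0**2 - 4))*7177 = (1*(0 - 4))*7177 = (1*(-4))*7177 = -4*7177 = -28708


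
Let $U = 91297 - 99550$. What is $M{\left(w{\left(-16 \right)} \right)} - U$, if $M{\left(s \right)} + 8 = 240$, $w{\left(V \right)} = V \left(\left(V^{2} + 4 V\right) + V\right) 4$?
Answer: $8485$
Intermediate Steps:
$w{\left(V \right)} = 4 V \left(V^{2} + 5 V\right)$ ($w{\left(V \right)} = V \left(V^{2} + 5 V\right) 4 = 4 V \left(V^{2} + 5 V\right)$)
$M{\left(s \right)} = 232$ ($M{\left(s \right)} = -8 + 240 = 232$)
$U = -8253$
$M{\left(w{\left(-16 \right)} \right)} - U = 232 - -8253 = 232 + 8253 = 8485$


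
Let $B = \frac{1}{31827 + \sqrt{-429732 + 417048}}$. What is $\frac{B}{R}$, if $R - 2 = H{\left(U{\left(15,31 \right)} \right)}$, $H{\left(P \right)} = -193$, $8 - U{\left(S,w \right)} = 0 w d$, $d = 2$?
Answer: $- \frac{10609}{64492462361} + \frac{2 i \sqrt{3171}}{193477387083} \approx -1.645 \cdot 10^{-7} + 5.821 \cdot 10^{-10} i$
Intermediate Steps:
$U{\left(S,w \right)} = 8$ ($U{\left(S,w \right)} = 8 - 0 w 2 = 8 - 0 \cdot 2 = 8 - 0 = 8 + 0 = 8$)
$B = \frac{1}{31827 + 2 i \sqrt{3171}}$ ($B = \frac{1}{31827 + \sqrt{-12684}} = \frac{1}{31827 + 2 i \sqrt{3171}} \approx 3.1419 \cdot 10^{-5} - 1.112 \cdot 10^{-7} i$)
$R = -191$ ($R = 2 - 193 = -191$)
$\frac{B}{R} = \frac{\frac{10609}{337656871} - \frac{2 i \sqrt{3171}}{1012970613}}{-191} = \left(\frac{10609}{337656871} - \frac{2 i \sqrt{3171}}{1012970613}\right) \left(- \frac{1}{191}\right) = - \frac{10609}{64492462361} + \frac{2 i \sqrt{3171}}{193477387083}$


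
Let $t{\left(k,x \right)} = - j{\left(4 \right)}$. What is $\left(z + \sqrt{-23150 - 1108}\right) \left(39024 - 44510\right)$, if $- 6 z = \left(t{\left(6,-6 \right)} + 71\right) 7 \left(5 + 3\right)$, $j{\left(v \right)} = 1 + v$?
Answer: $3379376 - 5486 i \sqrt{24258} \approx 3.3794 \cdot 10^{6} - 8.5444 \cdot 10^{5} i$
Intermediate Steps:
$t{\left(k,x \right)} = -5$ ($t{\left(k,x \right)} = - (1 + 4) = \left(-1\right) 5 = -5$)
$z = -616$ ($z = - \frac{\left(-5 + 71\right) 7 \left(5 + 3\right)}{6} = - \frac{66 \cdot 7 \cdot 8}{6} = - \frac{66 \cdot 56}{6} = \left(- \frac{1}{6}\right) 3696 = -616$)
$\left(z + \sqrt{-23150 - 1108}\right) \left(39024 - 44510\right) = \left(-616 + \sqrt{-23150 - 1108}\right) \left(39024 - 44510\right) = \left(-616 + \sqrt{-24258}\right) \left(-5486\right) = \left(-616 + i \sqrt{24258}\right) \left(-5486\right) = 3379376 - 5486 i \sqrt{24258}$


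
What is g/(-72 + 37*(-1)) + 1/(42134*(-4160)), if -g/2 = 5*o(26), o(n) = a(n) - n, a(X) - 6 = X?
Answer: 10516646291/19105240960 ≈ 0.55046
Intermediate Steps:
a(X) = 6 + X
o(n) = 6 (o(n) = (6 + n) - n = 6)
g = -60 (g = -10*6 = -2*30 = -60)
g/(-72 + 37*(-1)) + 1/(42134*(-4160)) = -60/(-72 + 37*(-1)) + 1/(42134*(-4160)) = -60/(-72 - 37) + (1/42134)*(-1/4160) = -60/(-109) - 1/175277440 = -60*(-1/109) - 1/175277440 = 60/109 - 1/175277440 = 10516646291/19105240960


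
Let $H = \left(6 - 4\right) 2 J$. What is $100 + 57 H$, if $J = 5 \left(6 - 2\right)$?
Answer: $4660$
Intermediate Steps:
$J = 20$ ($J = 5 \cdot 4 = 20$)
$H = 80$ ($H = \left(6 - 4\right) 2 \cdot 20 = 2 \cdot 40 = 80$)
$100 + 57 H = 100 + 57 \cdot 80 = 100 + 4560 = 4660$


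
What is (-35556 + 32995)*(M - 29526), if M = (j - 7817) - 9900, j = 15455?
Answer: 81409068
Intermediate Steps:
M = -2262 (M = (15455 - 7817) - 9900 = 7638 - 9900 = -2262)
(-35556 + 32995)*(M - 29526) = (-35556 + 32995)*(-2262 - 29526) = -2561*(-31788) = 81409068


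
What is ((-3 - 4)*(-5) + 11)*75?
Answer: 3450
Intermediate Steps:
((-3 - 4)*(-5) + 11)*75 = (-7*(-5) + 11)*75 = (35 + 11)*75 = 46*75 = 3450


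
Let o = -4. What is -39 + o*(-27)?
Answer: 69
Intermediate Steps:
-39 + o*(-27) = -39 - 4*(-27) = -39 + 108 = 69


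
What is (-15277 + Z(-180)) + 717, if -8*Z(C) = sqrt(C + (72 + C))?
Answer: -14560 - 3*I*sqrt(2)/2 ≈ -14560.0 - 2.1213*I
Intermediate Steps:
Z(C) = -sqrt(72 + 2*C)/8 (Z(C) = -sqrt(C + (72 + C))/8 = -sqrt(72 + 2*C)/8)
(-15277 + Z(-180)) + 717 = (-15277 - sqrt(72 + 2*(-180))/8) + 717 = (-15277 - sqrt(72 - 360)/8) + 717 = (-15277 - 3*I*sqrt(2)/2) + 717 = -14560 - 3*I*sqrt(2)/2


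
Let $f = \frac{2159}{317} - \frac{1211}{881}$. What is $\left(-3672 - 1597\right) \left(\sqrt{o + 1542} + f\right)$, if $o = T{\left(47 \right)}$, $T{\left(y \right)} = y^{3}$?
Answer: $- \frac{7999353648}{279277} - 5269 \sqrt{105365} \approx -1.739 \cdot 10^{6}$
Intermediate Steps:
$f = \frac{1518192}{279277}$ ($f = 2159 \cdot \frac{1}{317} - \frac{1211}{881} = \frac{2159}{317} - \frac{1211}{881} = \frac{1518192}{279277} \approx 5.4361$)
$o = 103823$ ($o = 47^{3} = 103823$)
$\left(-3672 - 1597\right) \left(\sqrt{o + 1542} + f\right) = \left(-3672 - 1597\right) \left(\sqrt{103823 + 1542} + \frac{1518192}{279277}\right) = - 5269 \left(\sqrt{105365} + \frac{1518192}{279277}\right) = - 5269 \left(\frac{1518192}{279277} + \sqrt{105365}\right) = - \frac{7999353648}{279277} - 5269 \sqrt{105365}$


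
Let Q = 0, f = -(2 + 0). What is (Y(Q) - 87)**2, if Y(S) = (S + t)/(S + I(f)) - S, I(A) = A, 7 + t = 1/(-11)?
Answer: 842724/121 ≈ 6964.7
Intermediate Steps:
t = -78/11 (t = -7 + 1/(-11) = -7 - 1/11 = -78/11 ≈ -7.0909)
f = -2 (f = -1*2 = -2)
Y(S) = -S + (-78/11 + S)/(-2 + S) (Y(S) = (S - 78/11)/(S - 2) - S = (-78/11 + S)/(-2 + S) - S = -S + (-78/11 + S)/(-2 + S))
(Y(Q) - 87)**2 = ((-78/11 - 1*0**2 + 3*0)/(-2 + 0) - 87)**2 = ((-78/11 - 1*0 + 0)/(-2) - 87)**2 = (-(-78/11 + 0 + 0)/2 - 87)**2 = (-1/2*(-78/11) - 87)**2 = (39/11 - 87)**2 = (-918/11)**2 = 842724/121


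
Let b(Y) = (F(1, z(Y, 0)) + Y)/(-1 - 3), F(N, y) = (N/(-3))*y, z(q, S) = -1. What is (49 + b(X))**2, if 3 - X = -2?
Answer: 20449/9 ≈ 2272.1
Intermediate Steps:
X = 5 (X = 3 - 1*(-2) = 3 + 2 = 5)
F(N, y) = -N*y/3 (F(N, y) = (N*(-1/3))*y = (-N/3)*y = -N*y/3)
b(Y) = -1/12 - Y/4 (b(Y) = (-1/3*1*(-1) + Y)/(-1 - 3) = (1/3 + Y)/(-4) = (1/3 + Y)*(-1/4) = -1/12 - Y/4)
(49 + b(X))**2 = (49 + (-1/12 - 1/4*5))**2 = (49 + (-1/12 - 5/4))**2 = (49 - 4/3)**2 = (143/3)**2 = 20449/9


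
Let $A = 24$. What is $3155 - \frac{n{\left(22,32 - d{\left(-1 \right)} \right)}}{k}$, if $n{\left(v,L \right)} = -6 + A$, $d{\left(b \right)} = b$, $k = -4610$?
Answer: $\frac{7272284}{2305} \approx 3155.0$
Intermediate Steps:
$n{\left(v,L \right)} = 18$ ($n{\left(v,L \right)} = -6 + 24 = 18$)
$3155 - \frac{n{\left(22,32 - d{\left(-1 \right)} \right)}}{k} = 3155 - \frac{18}{-4610} = 3155 - 18 \left(- \frac{1}{4610}\right) = 3155 - - \frac{9}{2305} = 3155 + \frac{9}{2305} = \frac{7272284}{2305}$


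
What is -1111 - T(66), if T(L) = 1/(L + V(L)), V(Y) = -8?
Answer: -64439/58 ≈ -1111.0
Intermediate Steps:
T(L) = 1/(-8 + L) (T(L) = 1/(L - 8) = 1/(-8 + L))
-1111 - T(66) = -1111 - 1/(-8 + 66) = -1111 - 1/58 = -64439/58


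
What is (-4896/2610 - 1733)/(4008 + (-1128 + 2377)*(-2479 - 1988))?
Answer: 251557/808414875 ≈ 0.00031117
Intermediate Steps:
(-4896/2610 - 1733)/(4008 + (-1128 + 2377)*(-2479 - 1988)) = (-4896*1/2610 - 1733)/(4008 + 1249*(-4467)) = (-272/145 - 1733)/(4008 - 5579283) = -251557/145/(-5575275) = -251557/145*(-1/5575275) = 251557/808414875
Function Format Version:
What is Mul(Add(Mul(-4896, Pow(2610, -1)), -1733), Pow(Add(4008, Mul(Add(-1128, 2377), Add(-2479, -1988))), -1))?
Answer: Rational(251557, 808414875) ≈ 0.00031117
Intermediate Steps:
Mul(Add(Mul(-4896, Pow(2610, -1)), -1733), Pow(Add(4008, Mul(Add(-1128, 2377), Add(-2479, -1988))), -1)) = Mul(Add(Mul(-4896, Rational(1, 2610)), -1733), Pow(Add(4008, Mul(1249, -4467)), -1)) = Mul(Add(Rational(-272, 145), -1733), Pow(Add(4008, -5579283), -1)) = Mul(Rational(-251557, 145), Pow(-5575275, -1)) = Mul(Rational(-251557, 145), Rational(-1, 5575275)) = Rational(251557, 808414875)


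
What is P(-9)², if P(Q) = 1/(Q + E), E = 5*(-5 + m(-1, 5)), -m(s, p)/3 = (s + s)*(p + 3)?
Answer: 1/42436 ≈ 2.3565e-5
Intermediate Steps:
m(s, p) = -6*s*(3 + p) (m(s, p) = -3*(s + s)*(p + 3) = -3*2*s*(3 + p) = -6*s*(3 + p))
E = 215 (E = 5*(-5 - 6*(-1)*(3 + 5)) = 5*(-5 - 6*(-1)*8) = 5*(-5 + 48) = 5*43 = 215)
P(Q) = 1/(215 + Q) (P(Q) = 1/(Q + 215) = 1/(215 + Q))
P(-9)² = (1/(215 - 9))² = (1/206)² = 1/42436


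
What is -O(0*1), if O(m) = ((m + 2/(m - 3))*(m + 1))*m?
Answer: 0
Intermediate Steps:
O(m) = m*(1 + m)*(m + 2/(-3 + m)) (O(m) = ((m + 2/(-3 + m))*(1 + m))*m = ((1 + m)*(m + 2/(-3 + m)))*m = m*(1 + m)*(m + 2/(-3 + m)))
-O(0*1) = -0*1*(2 + (0*1)**3 - 0 - 2*(0*1)**2)/(-3 + 0*1) = -0*(2 + 0**3 - 1*0 - 2*0**2)/(-3 + 0) = -0*(2 + 0 + 0 - 2*0)/(-3) = -0*(-1)*(2 + 0 + 0 + 0)/3 = -0*(-1)*2/3 = -1*0 = 0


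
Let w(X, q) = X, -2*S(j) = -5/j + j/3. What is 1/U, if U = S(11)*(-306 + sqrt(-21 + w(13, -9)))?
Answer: 5049/2481566 + 33*I*sqrt(2)/2481566 ≈ 0.0020346 + 1.8806e-5*I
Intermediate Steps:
S(j) = -j/6 + 5/(2*j) (S(j) = -(-5/j + j/3)/2 = -j/6 + 5/(2*j))
U = 5406/11 - 106*I*sqrt(2)/33 (U = ((1/6)*(15 - 1*11**2)/11)*(-306 + sqrt(-21 + 13)) = ((1/6)*(1/11)*(15 - 1*121))*(-306 + sqrt(-8)) = ((1/6)*(1/11)*(15 - 121))*(-306 + 2*I*sqrt(2)) = ((1/6)*(1/11)*(-106))*(-306 + 2*I*sqrt(2)) = -53*(-306 + 2*I*sqrt(2))/33 = 5406/11 - 106*I*sqrt(2)/33 ≈ 491.45 - 4.5426*I)
1/U = 1/(5406/11 - 106*I*sqrt(2)/33)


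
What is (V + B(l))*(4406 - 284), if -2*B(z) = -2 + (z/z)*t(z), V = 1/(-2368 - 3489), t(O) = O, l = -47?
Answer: 591488451/5857 ≈ 1.0099e+5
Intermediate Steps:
V = -1/5857 (V = 1/(-5857) = -1/5857 ≈ -0.00017074)
B(z) = 1 - z/2 (B(z) = -(-2 + (z/z)*z)/2 = -(-2 + 1*z)/2 = -(-2 + z)/2 = 1 - z/2)
(V + B(l))*(4406 - 284) = (-1/5857 + (1 - 1/2*(-47)))*(4406 - 284) = (-1/5857 + (1 + 47/2))*4122 = (-1/5857 + 49/2)*4122 = (286991/11714)*4122 = 591488451/5857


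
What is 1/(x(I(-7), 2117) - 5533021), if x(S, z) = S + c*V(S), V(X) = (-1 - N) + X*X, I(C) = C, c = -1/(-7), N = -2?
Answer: -7/38731146 ≈ -1.8073e-7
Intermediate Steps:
c = ⅐ (c = -1*(-⅐) = ⅐ ≈ 0.14286)
V(X) = 1 + X² (V(X) = (-1 - 1*(-2)) + X*X = (-1 + 2) + X² = 1 + X²)
x(S, z) = ⅐ + S + S²/7 (x(S, z) = S + (1 + S²)/7 = S + (⅐ + S²/7) = ⅐ + S + S²/7)
1/(x(I(-7), 2117) - 5533021) = 1/((⅐ - 7 + (⅐)*(-7)²) - 5533021) = 1/((⅐ - 7 + (⅐)*49) - 5533021) = 1/((⅐ - 7 + 7) - 5533021) = 1/(⅐ - 5533021) = 1/(-38731146/7) = -7/38731146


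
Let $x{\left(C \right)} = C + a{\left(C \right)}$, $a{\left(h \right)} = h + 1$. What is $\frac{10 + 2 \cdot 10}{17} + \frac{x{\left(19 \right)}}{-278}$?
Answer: $\frac{7677}{4726} \approx 1.6244$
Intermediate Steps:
$a{\left(h \right)} = 1 + h$
$x{\left(C \right)} = 1 + 2 C$ ($x{\left(C \right)} = C + \left(1 + C\right) = 1 + 2 C$)
$\frac{10 + 2 \cdot 10}{17} + \frac{x{\left(19 \right)}}{-278} = \frac{10 + 2 \cdot 10}{17} + \frac{1 + 2 \cdot 19}{-278} = \left(10 + 20\right) \frac{1}{17} + \left(1 + 38\right) \left(- \frac{1}{278}\right) = 30 \cdot \frac{1}{17} + 39 \left(- \frac{1}{278}\right) = \frac{30}{17} - \frac{39}{278} = \frac{7677}{4726}$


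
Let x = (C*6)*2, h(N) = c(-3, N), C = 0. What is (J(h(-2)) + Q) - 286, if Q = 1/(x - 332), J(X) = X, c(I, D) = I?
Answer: -95949/332 ≈ -289.00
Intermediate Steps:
h(N) = -3
x = 0 (x = (0*6)*2 = 0*2 = 0)
Q = -1/332 (Q = 1/(0 - 332) = 1/(-332) = -1/332 ≈ -0.0030120)
(J(h(-2)) + Q) - 286 = (-3 - 1/332) - 286 = -997/332 - 286 = -95949/332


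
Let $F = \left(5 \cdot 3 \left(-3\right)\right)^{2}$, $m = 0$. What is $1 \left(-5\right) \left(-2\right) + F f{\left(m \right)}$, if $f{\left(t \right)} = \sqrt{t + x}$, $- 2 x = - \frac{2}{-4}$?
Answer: $10 + \frac{2025 i}{2} \approx 10.0 + 1012.5 i$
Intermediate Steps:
$x = - \frac{1}{4}$ ($x = - \frac{\left(-2\right) \frac{1}{-4}}{2} = - \frac{\left(-2\right) \left(- \frac{1}{4}\right)}{2} = \left(- \frac{1}{2}\right) \frac{1}{2} = - \frac{1}{4} \approx -0.25$)
$f{\left(t \right)} = \sqrt{- \frac{1}{4} + t}$ ($f{\left(t \right)} = \sqrt{t - \frac{1}{4}} = \sqrt{- \frac{1}{4} + t}$)
$F = 2025$ ($F = \left(15 \left(-3\right)\right)^{2} = \left(-45\right)^{2} = 2025$)
$1 \left(-5\right) \left(-2\right) + F f{\left(m \right)} = 1 \left(-5\right) \left(-2\right) + 2025 \frac{\sqrt{-1 + 4 \cdot 0}}{2} = \left(-5\right) \left(-2\right) + 2025 \frac{\sqrt{-1 + 0}}{2} = 10 + 2025 \frac{\sqrt{-1}}{2} = 10 + 2025 \frac{i}{2} = 10 + \frac{2025 i}{2}$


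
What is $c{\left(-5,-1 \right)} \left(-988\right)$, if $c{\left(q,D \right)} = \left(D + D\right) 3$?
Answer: $5928$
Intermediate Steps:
$c{\left(q,D \right)} = 6 D$ ($c{\left(q,D \right)} = 2 D 3 = 6 D$)
$c{\left(-5,-1 \right)} \left(-988\right) = 6 \left(-1\right) \left(-988\right) = \left(-6\right) \left(-988\right) = 5928$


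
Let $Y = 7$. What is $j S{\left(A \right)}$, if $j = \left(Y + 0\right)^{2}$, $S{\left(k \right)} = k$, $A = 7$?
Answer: $343$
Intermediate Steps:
$j = 49$ ($j = \left(7 + 0\right)^{2} = 7^{2} = 49$)
$j S{\left(A \right)} = 49 \cdot 7 = 343$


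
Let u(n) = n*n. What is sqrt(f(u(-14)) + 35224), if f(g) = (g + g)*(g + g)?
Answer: 2*sqrt(47222) ≈ 434.61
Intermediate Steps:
u(n) = n**2
f(g) = 4*g**2 (f(g) = (2*g)*(2*g) = 4*g**2)
sqrt(f(u(-14)) + 35224) = sqrt(4*((-14)**2)**2 + 35224) = sqrt(4*196**2 + 35224) = sqrt(4*38416 + 35224) = sqrt(153664 + 35224) = sqrt(188888) = 2*sqrt(47222)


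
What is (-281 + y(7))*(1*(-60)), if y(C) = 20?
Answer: 15660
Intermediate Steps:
(-281 + y(7))*(1*(-60)) = (-281 + 20)*(1*(-60)) = -261*(-60) = 15660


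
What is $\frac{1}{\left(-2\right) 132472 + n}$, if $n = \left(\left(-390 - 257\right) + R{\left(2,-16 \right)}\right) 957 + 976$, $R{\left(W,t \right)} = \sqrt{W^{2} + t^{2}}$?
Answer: $- \frac{883147}{779710502869} - \frac{1914 \sqrt{65}}{779710502869} \approx -1.1525 \cdot 10^{-6}$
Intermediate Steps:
$n = -618203 + 1914 \sqrt{65}$ ($n = \left(\left(-390 - 257\right) + \sqrt{2^{2} + \left(-16\right)^{2}}\right) 957 + 976 = \left(-647 + \sqrt{4 + 256}\right) 957 + 976 = \left(-647 + \sqrt{260}\right) 957 + 976 = \left(-647 + 2 \sqrt{65}\right) 957 + 976 = \left(-619179 + 1914 \sqrt{65}\right) + 976 = -618203 + 1914 \sqrt{65} \approx -6.0277 \cdot 10^{5}$)
$\frac{1}{\left(-2\right) 132472 + n} = \frac{1}{\left(-2\right) 132472 - \left(618203 - 1914 \sqrt{65}\right)} = \frac{1}{-264944 - \left(618203 - 1914 \sqrt{65}\right)} = \frac{1}{-883147 + 1914 \sqrt{65}}$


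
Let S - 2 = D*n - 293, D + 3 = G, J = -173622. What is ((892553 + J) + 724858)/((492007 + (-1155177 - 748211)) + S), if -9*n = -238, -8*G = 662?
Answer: -25988202/25450913 ≈ -1.0211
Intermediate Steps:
G = -331/4 (G = -1/8*662 = -331/4 ≈ -82.750)
n = 238/9 (n = -1/9*(-238) = 238/9 ≈ 26.444)
D = -343/4 (D = -3 - 331/4 = -343/4 ≈ -85.750)
S = -46055/18 (S = 2 + (-343/4*238/9 - 293) = 2 + (-40817/18 - 293) = 2 - 46091/18 = -46055/18 ≈ -2558.6)
((892553 + J) + 724858)/((492007 + (-1155177 - 748211)) + S) = ((892553 - 173622) + 724858)/((492007 + (-1155177 - 748211)) - 46055/18) = (718931 + 724858)/((492007 - 1903388) - 46055/18) = 1443789/(-1411381 - 46055/18) = 1443789/(-25450913/18) = 1443789*(-18/25450913) = -25988202/25450913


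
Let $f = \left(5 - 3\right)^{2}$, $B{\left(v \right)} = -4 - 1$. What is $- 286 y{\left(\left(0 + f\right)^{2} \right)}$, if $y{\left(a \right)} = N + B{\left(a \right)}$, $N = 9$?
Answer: $-1144$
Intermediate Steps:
$B{\left(v \right)} = -5$
$f = 4$ ($f = 2^{2} = 4$)
$y{\left(a \right)} = 4$ ($y{\left(a \right)} = 9 - 5 = 4$)
$- 286 y{\left(\left(0 + f\right)^{2} \right)} = \left(-286\right) 4 = -1144$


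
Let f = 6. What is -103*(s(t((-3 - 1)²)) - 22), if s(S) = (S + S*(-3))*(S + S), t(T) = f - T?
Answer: 43466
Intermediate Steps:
t(T) = 6 - T
s(S) = -4*S² (s(S) = (S - 3*S)*(2*S) = (-2*S)*(2*S) = -4*S²)
-103*(s(t((-3 - 1)²)) - 22) = -103*(-4*(6 - (-3 - 1)²)² - 22) = -103*(-4*(6 - 1*(-4)²)² - 22) = -103*(-4*(6 - 1*16)² - 22) = -103*(-4*(6 - 16)² - 22) = -103*(-4*(-10)² - 22) = -103*(-4*100 - 22) = -103*(-400 - 22) = -103*(-422) = 43466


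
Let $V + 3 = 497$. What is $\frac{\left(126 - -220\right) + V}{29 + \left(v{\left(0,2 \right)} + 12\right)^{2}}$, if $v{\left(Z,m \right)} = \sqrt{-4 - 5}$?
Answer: $\frac{1722}{401} - \frac{756 i}{401} \approx 4.2943 - 1.8853 i$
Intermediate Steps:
$V = 494$ ($V = -3 + 497 = 494$)
$v{\left(Z,m \right)} = 3 i$ ($v{\left(Z,m \right)} = \sqrt{-9} = 3 i$)
$\frac{\left(126 - -220\right) + V}{29 + \left(v{\left(0,2 \right)} + 12\right)^{2}} = \frac{\left(126 - -220\right) + 494}{29 + \left(3 i + 12\right)^{2}} = \frac{\left(126 + 220\right) + 494}{29 + \left(12 + 3 i\right)^{2}} = \frac{346 + 494}{29 + \left(12 + 3 i\right)^{2}} = \frac{840}{29 + \left(12 + 3 i\right)^{2}}$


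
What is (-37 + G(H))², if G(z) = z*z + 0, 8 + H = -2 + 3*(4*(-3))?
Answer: 4322241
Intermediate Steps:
H = -46 (H = -8 + (-2 + 3*(4*(-3))) = -8 + (-2 + 3*(-12)) = -8 + (-2 - 36) = -8 - 38 = -46)
G(z) = z² (G(z) = z² + 0 = z²)
(-37 + G(H))² = (-37 + (-46)²)² = (-37 + 2116)² = 2079² = 4322241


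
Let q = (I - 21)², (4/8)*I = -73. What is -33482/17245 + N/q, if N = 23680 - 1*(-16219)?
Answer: -245721243/480945805 ≈ -0.51091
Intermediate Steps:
I = -146 (I = 2*(-73) = -146)
N = 39899 (N = 23680 + 16219 = 39899)
q = 27889 (q = (-146 - 21)² = (-167)² = 27889)
-33482/17245 + N/q = -33482/17245 + 39899/27889 = -245721243/480945805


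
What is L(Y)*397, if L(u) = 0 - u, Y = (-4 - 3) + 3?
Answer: 1588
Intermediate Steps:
Y = -4 (Y = -7 + 3 = -4)
L(u) = -u
L(Y)*397 = -1*(-4)*397 = 4*397 = 1588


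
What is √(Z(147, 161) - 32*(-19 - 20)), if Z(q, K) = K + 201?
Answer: √1610 ≈ 40.125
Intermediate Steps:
Z(q, K) = 201 + K
√(Z(147, 161) - 32*(-19 - 20)) = √((201 + 161) - 32*(-19 - 20)) = √(362 - 32*(-39)) = √(362 + 1248) = √1610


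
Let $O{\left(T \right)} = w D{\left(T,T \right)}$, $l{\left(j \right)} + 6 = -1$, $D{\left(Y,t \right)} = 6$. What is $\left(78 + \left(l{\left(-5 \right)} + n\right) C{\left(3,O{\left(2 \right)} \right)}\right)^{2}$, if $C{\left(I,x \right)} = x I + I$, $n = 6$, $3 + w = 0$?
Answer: $16641$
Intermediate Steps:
$w = -3$ ($w = -3 + 0 = -3$)
$l{\left(j \right)} = -7$ ($l{\left(j \right)} = -6 - 1 = -7$)
$O{\left(T \right)} = -18$ ($O{\left(T \right)} = \left(-3\right) 6 = -18$)
$C{\left(I,x \right)} = I + I x$ ($C{\left(I,x \right)} = I x + I = I + I x$)
$\left(78 + \left(l{\left(-5 \right)} + n\right) C{\left(3,O{\left(2 \right)} \right)}\right)^{2} = \left(78 + \left(-7 + 6\right) 3 \left(1 - 18\right)\right)^{2} = \left(78 - 3 \left(-17\right)\right)^{2} = \left(78 - -51\right)^{2} = \left(78 + 51\right)^{2} = 129^{2} = 16641$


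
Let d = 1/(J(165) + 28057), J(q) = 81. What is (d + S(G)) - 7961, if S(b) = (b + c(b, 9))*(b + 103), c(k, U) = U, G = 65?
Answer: 125804999/28138 ≈ 4471.0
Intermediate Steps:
S(b) = (9 + b)*(103 + b) (S(b) = (b + 9)*(b + 103) = (9 + b)*(103 + b))
d = 1/28138 (d = 1/(81 + 28057) = 1/28138 ≈ 3.5539e-5)
(d + S(G)) - 7961 = (1/28138 + (927 + 65² + 112*65)) - 7961 = (1/28138 + (927 + 4225 + 7280)) - 7961 = (1/28138 + 12432) - 7961 = 349811617/28138 - 7961 = 125804999/28138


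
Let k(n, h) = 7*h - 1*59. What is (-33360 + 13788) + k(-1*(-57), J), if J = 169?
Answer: -18448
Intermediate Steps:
k(n, h) = -59 + 7*h (k(n, h) = 7*h - 59 = -59 + 7*h)
(-33360 + 13788) + k(-1*(-57), J) = (-33360 + 13788) + (-59 + 7*169) = -19572 + (-59 + 1183) = -19572 + 1124 = -18448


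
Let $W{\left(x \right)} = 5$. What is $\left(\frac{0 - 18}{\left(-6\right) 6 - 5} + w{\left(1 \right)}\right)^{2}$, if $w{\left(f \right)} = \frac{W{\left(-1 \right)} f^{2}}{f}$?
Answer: $\frac{49729}{1681} \approx 29.583$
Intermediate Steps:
$w{\left(f \right)} = 5 f$ ($w{\left(f \right)} = \frac{5 f^{2}}{f} = 5 f$)
$\left(\frac{0 - 18}{\left(-6\right) 6 - 5} + w{\left(1 \right)}\right)^{2} = \left(\frac{0 - 18}{\left(-6\right) 6 - 5} + 5 \cdot 1\right)^{2} = \left(- \frac{18}{-36 - 5} + 5\right)^{2} = \left(- \frac{18}{-41} + 5\right)^{2} = \left(\left(-18\right) \left(- \frac{1}{41}\right) + 5\right)^{2} = \left(\frac{18}{41} + 5\right)^{2} = \left(\frac{223}{41}\right)^{2} = \frac{49729}{1681}$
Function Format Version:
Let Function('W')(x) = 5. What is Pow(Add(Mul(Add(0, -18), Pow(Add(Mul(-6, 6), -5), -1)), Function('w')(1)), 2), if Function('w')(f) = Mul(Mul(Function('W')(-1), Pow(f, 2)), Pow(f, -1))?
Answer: Rational(49729, 1681) ≈ 29.583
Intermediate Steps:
Function('w')(f) = Mul(5, f) (Function('w')(f) = Mul(Mul(5, Pow(f, 2)), Pow(f, -1)) = Mul(5, f))
Pow(Add(Mul(Add(0, -18), Pow(Add(Mul(-6, 6), -5), -1)), Function('w')(1)), 2) = Pow(Add(Mul(Add(0, -18), Pow(Add(Mul(-6, 6), -5), -1)), Mul(5, 1)), 2) = Pow(Add(Mul(-18, Pow(Add(-36, -5), -1)), 5), 2) = Pow(Add(Mul(-18, Pow(-41, -1)), 5), 2) = Pow(Add(Mul(-18, Rational(-1, 41)), 5), 2) = Pow(Add(Rational(18, 41), 5), 2) = Pow(Rational(223, 41), 2) = Rational(49729, 1681)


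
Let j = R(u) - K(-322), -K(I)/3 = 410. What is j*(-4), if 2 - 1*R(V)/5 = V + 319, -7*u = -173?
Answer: 13400/7 ≈ 1914.3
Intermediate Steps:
u = 173/7 (u = -1/7*(-173) = 173/7 ≈ 24.714)
R(V) = -1585 - 5*V (R(V) = 10 - 5*(V + 319) = 10 - 5*(319 + V) = 10 + (-1595 - 5*V) = -1585 - 5*V)
K(I) = -1230 (K(I) = -3*410 = -1230)
j = -3350/7 (j = (-1585 - 5*173/7) - 1*(-1230) = (-1585 - 865/7) + 1230 = -11960/7 + 1230 = -3350/7 ≈ -478.57)
j*(-4) = -3350/7*(-4) = 13400/7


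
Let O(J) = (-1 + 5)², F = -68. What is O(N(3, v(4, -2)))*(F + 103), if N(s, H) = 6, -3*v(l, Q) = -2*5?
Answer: 560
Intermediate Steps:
v(l, Q) = 10/3 (v(l, Q) = -(-2)*5/3 = -⅓*(-10) = 10/3)
O(J) = 16 (O(J) = 4² = 16)
O(N(3, v(4, -2)))*(F + 103) = 16*(-68 + 103) = 16*35 = 560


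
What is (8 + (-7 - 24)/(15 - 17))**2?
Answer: 2209/4 ≈ 552.25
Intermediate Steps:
(8 + (-7 - 24)/(15 - 17))**2 = (8 - 31/(-2))**2 = (8 - 31*(-1/2))**2 = (8 + 31/2)**2 = (47/2)**2 = 2209/4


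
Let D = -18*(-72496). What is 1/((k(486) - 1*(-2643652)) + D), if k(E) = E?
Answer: 1/3949066 ≈ 2.5322e-7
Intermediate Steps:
D = 1304928
1/((k(486) - 1*(-2643652)) + D) = 1/((486 - 1*(-2643652)) + 1304928) = 1/((486 + 2643652) + 1304928) = 1/(2644138 + 1304928) = 1/3949066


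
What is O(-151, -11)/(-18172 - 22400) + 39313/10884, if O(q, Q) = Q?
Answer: 66463615/18399402 ≈ 3.6123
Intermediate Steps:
O(-151, -11)/(-18172 - 22400) + 39313/10884 = -11/(-18172 - 22400) + 39313/10884 = -11/(-40572) + 39313*(1/10884) = -11*(-1/40572) + 39313/10884 = 11/40572 + 39313/10884 = 66463615/18399402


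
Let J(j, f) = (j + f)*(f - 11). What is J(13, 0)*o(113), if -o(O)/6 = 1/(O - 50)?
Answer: 286/21 ≈ 13.619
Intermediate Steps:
J(j, f) = (-11 + f)*(f + j) (J(j, f) = (f + j)*(-11 + f) = (-11 + f)*(f + j))
o(O) = -6/(-50 + O) (o(O) = -6/(O - 50) = -6/(-50 + O))
J(13, 0)*o(113) = (0**2 - 11*0 - 11*13 + 0*13)*(-6/(-50 + 113)) = (0 + 0 - 143 + 0)*(-6/63) = -(-858)/63 = -143*(-2/21) = 286/21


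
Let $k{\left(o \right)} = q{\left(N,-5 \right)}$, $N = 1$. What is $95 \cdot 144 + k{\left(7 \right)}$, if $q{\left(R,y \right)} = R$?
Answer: $13681$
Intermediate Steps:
$k{\left(o \right)} = 1$
$95 \cdot 144 + k{\left(7 \right)} = 95 \cdot 144 + 1 = 13680 + 1 = 13681$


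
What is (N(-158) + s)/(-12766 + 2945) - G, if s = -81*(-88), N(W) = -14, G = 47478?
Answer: -466288552/9821 ≈ -47479.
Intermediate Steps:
s = 7128
(N(-158) + s)/(-12766 + 2945) - G = (-14 + 7128)/(-12766 + 2945) - 1*47478 = 7114/(-9821) - 47478 = 7114*(-1/9821) - 47478 = -7114/9821 - 47478 = -466288552/9821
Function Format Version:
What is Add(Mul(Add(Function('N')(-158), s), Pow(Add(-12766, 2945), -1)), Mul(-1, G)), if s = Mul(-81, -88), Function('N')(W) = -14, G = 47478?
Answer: Rational(-466288552, 9821) ≈ -47479.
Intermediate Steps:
s = 7128
Add(Mul(Add(Function('N')(-158), s), Pow(Add(-12766, 2945), -1)), Mul(-1, G)) = Add(Mul(Add(-14, 7128), Pow(Add(-12766, 2945), -1)), Mul(-1, 47478)) = Add(Mul(7114, Pow(-9821, -1)), -47478) = Add(Mul(7114, Rational(-1, 9821)), -47478) = Add(Rational(-7114, 9821), -47478) = Rational(-466288552, 9821)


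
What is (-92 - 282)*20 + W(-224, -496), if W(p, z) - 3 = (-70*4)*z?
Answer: 131403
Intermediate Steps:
W(p, z) = 3 - 280*z (W(p, z) = 3 + (-70*4)*z = 3 - 280*z)
(-92 - 282)*20 + W(-224, -496) = (-92 - 282)*20 + (3 - 280*(-496)) = -374*20 + (3 + 138880) = -7480 + 138883 = 131403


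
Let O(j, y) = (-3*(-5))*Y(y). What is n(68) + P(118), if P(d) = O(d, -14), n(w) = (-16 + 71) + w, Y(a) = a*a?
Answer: 3063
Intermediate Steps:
Y(a) = a**2
n(w) = 55 + w
O(j, y) = 15*y**2 (O(j, y) = (-3*(-5))*y**2 = 15*y**2)
P(d) = 2940 (P(d) = 15*(-14)**2 = 15*196 = 2940)
n(68) + P(118) = (55 + 68) + 2940 = 123 + 2940 = 3063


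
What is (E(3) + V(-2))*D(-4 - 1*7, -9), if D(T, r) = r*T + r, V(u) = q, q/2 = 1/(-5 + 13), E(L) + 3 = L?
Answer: 45/2 ≈ 22.500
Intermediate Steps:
E(L) = -3 + L
q = ¼ (q = 2/(-5 + 13) = 2/8 = 2*(⅛) = ¼ ≈ 0.25000)
V(u) = ¼
D(T, r) = r + T*r (D(T, r) = T*r + r = r + T*r)
(E(3) + V(-2))*D(-4 - 1*7, -9) = ((-3 + 3) + ¼)*(-9*(1 + (-4 - 1*7))) = (0 + ¼)*(-9*(1 + (-4 - 7))) = (-9*(1 - 11))/4 = (-9*(-10))/4 = (¼)*90 = 45/2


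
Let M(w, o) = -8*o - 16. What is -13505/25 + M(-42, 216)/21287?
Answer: -57504907/106435 ≈ -540.28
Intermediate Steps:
M(w, o) = -16 - 8*o
-13505/25 + M(-42, 216)/21287 = -13505/25 + (-16 - 8*216)/21287 = -13505*1/25 + (-16 - 1728)*(1/21287) = -2701/5 - 1744*1/21287 = -2701/5 - 1744/21287 = -57504907/106435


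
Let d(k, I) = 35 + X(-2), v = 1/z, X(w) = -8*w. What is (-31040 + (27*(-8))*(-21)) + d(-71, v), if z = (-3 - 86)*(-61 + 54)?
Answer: -26453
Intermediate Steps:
z = 623 (z = -89*(-7) = 623)
v = 1/623 ≈ 0.0016051
d(k, I) = 51 (d(k, I) = 35 - 8*(-2) = 35 + 16 = 51)
(-31040 + (27*(-8))*(-21)) + d(-71, v) = (-31040 + (27*(-8))*(-21)) + 51 = (-31040 - 216*(-21)) + 51 = (-31040 + 4536) + 51 = -26504 + 51 = -26453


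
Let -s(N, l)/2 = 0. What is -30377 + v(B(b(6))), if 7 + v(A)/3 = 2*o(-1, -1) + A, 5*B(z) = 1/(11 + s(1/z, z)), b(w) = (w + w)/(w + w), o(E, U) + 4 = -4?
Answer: -1674527/55 ≈ -30446.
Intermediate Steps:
s(N, l) = 0 (s(N, l) = -2*0 = 0)
o(E, U) = -8 (o(E, U) = -4 - 4 = -8)
b(w) = 1 (b(w) = (2*w)/((2*w)) = (2*w)*(1/(2*w)) = 1)
B(z) = 1/55 (B(z) = 1/(5*(11 + 0)) = (⅕)/11 = (⅕)*(1/11) = 1/55)
v(A) = -69 + 3*A (v(A) = -21 + 3*(2*(-8) + A) = -21 + 3*(-16 + A) = -21 + (-48 + 3*A) = -69 + 3*A)
-30377 + v(B(b(6))) = -30377 + (-69 + 3*(1/55)) = -30377 + (-69 + 3/55) = -30377 - 3792/55 = -1674527/55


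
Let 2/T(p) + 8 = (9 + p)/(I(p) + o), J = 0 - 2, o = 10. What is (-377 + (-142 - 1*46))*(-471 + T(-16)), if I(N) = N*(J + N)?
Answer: 636617705/2391 ≈ 2.6626e+5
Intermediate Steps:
J = -2
I(N) = N*(-2 + N)
T(p) = 2/(-8 + (9 + p)/(10 + p*(-2 + p))) (T(p) = 2/(-8 + (9 + p)/(p*(-2 + p) + 10)) = 2/(-8 + (9 + p)/(10 + p*(-2 + p))))
(-377 + (-142 - 1*46))*(-471 + T(-16)) = (-377 + (-142 - 1*46))*(-471 + 2*(-10 - 1*(-16)*(-2 - 16))/(71 - 1*(-16) + 8*(-16)*(-2 - 16))) = (-377 + (-142 - 46))*(-471 + 2*(-10 - 1*(-16)*(-18))/(71 + 16 + 8*(-16)*(-18))) = (-377 - 188)*(-471 + 2*(-10 - 288)/(71 + 16 + 2304)) = -565*(-471 + 2*(-298)/2391) = -565*(-471 + 2*(1/2391)*(-298)) = -565*(-471 - 596/2391) = -565*(-1126757/2391) = 636617705/2391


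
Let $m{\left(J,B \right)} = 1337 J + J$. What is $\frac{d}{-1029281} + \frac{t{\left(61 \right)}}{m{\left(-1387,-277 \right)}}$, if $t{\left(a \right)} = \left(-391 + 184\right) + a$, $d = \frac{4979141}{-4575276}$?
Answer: $\frac{83728675751}{1050161558411988} \approx 7.9729 \cdot 10^{-5}$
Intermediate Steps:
$m{\left(J,B \right)} = 1338 J$
$d = - \frac{4979141}{4575276}$ ($d = 4979141 \left(- \frac{1}{4575276}\right) = - \frac{4979141}{4575276} \approx -1.0883$)
$t{\left(a \right)} = -207 + a$
$\frac{d}{-1029281} + \frac{t{\left(61 \right)}}{m{\left(-1387,-277 \right)}} = - \frac{4979141}{4575276 \left(-1029281\right)} + \frac{-207 + 61}{1338 \left(-1387\right)} = \left(- \frac{4979141}{4575276}\right) \left(- \frac{1}{1029281}\right) - \frac{146}{-1855806} = \frac{4979141}{4709244656556} - - \frac{1}{12711} = \frac{4979141}{4709244656556} + \frac{1}{12711} = \frac{83728675751}{1050161558411988}$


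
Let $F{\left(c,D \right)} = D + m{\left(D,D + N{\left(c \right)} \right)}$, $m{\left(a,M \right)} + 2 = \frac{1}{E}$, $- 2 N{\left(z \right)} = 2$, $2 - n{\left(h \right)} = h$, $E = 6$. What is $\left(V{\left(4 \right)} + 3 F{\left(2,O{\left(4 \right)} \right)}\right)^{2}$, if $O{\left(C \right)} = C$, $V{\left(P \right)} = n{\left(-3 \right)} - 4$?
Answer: $\frac{225}{4} \approx 56.25$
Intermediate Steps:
$n{\left(h \right)} = 2 - h$
$V{\left(P \right)} = 1$ ($V{\left(P \right)} = \left(2 - -3\right) - 4 = \left(2 + 3\right) - 4 = 5 - 4 = 1$)
$N{\left(z \right)} = -1$ ($N{\left(z \right)} = \left(- \frac{1}{2}\right) 2 = -1$)
$m{\left(a,M \right)} = - \frac{11}{6}$ ($m{\left(a,M \right)} = -2 + \frac{1}{6} = - \frac{11}{6}$)
$F{\left(c,D \right)} = - \frac{11}{6} + D$ ($F{\left(c,D \right)} = D - \frac{11}{6} = - \frac{11}{6} + D$)
$\left(V{\left(4 \right)} + 3 F{\left(2,O{\left(4 \right)} \right)}\right)^{2} = \left(1 + 3 \left(- \frac{11}{6} + 4\right)\right)^{2} = \left(1 + 3 \cdot \frac{13}{6}\right)^{2} = \left(1 + \frac{13}{2}\right)^{2} = \left(\frac{15}{2}\right)^{2} = \frac{225}{4}$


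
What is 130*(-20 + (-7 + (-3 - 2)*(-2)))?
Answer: -2210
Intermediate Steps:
130*(-20 + (-7 + (-3 - 2)*(-2))) = 130*(-20 + (-7 - 5*(-2))) = 130*(-20 + (-7 + 10)) = 130*(-20 + 3) = 130*(-17) = -2210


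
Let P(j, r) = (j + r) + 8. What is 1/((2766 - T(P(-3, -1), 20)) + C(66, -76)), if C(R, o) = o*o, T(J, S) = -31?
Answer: 1/8573 ≈ 0.00011665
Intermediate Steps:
P(j, r) = 8 + j + r
C(R, o) = o²
1/((2766 - T(P(-3, -1), 20)) + C(66, -76)) = 1/((2766 - 1*(-31)) + (-76)²) = 1/((2766 + 31) + 5776) = 1/(2797 + 5776) = 1/8573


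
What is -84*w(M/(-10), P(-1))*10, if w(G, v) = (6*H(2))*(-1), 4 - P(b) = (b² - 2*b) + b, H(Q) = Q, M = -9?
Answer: 10080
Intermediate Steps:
P(b) = 4 + b - b² (P(b) = 4 - ((b² - 2*b) + b) = 4 - (b² - b) = 4 + (b - b²) = 4 + b - b²)
w(G, v) = -12 (w(G, v) = (6*2)*(-1) = 12*(-1) = -12)
-84*w(M/(-10), P(-1))*10 = -84*(-12)*10 = 1008*10 = 10080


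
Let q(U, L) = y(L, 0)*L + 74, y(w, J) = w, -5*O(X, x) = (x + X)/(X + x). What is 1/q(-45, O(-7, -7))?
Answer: 25/1851 ≈ 0.013506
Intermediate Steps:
O(X, x) = -1/5 (O(X, x) = -(x + X)/(5*(X + x)) = -(X + x)/(5*(X + x)) = -1/5*1 = -1/5)
q(U, L) = 74 + L**2 (q(U, L) = L*L + 74 = L**2 + 74 = 74 + L**2)
1/q(-45, O(-7, -7)) = 1/(74 + (-1/5)**2) = 1/(74 + 1/25) = 1/(1851/25) = 25/1851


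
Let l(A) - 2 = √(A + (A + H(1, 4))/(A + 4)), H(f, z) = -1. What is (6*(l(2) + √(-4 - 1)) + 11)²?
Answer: (23 + √78 + 6*I*√5)² ≈ 833.26 + 854.14*I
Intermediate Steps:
l(A) = 2 + √(A + (-1 + A)/(4 + A)) (l(A) = 2 + √(A + (A - 1)/(A + 4)) = 2 + √(A + (-1 + A)/(4 + A)))
(6*(l(2) + √(-4 - 1)) + 11)² = (6*((2 + √((-1 + 2 + 2*(4 + 2))/(4 + 2))) + √(-4 - 1)) + 11)² = (6*((2 + √((-1 + 2 + 2*6)/6)) + √(-5)) + 11)² = (6*((2 + √((-1 + 2 + 12)/6)) + I*√5) + 11)² = (6*((2 + √((⅙)*13)) + I*√5) + 11)² = (6*((2 + √(13/6)) + I*√5) + 11)² = (6*((2 + √78/6) + I*√5) + 11)² = (6*(2 + √78/6 + I*√5) + 11)² = ((12 + √78 + 6*I*√5) + 11)² = (23 + √78 + 6*I*√5)²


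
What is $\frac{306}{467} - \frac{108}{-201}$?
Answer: $\frac{37314}{31289} \approx 1.1926$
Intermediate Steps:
$\frac{306}{467} - \frac{108}{-201} = 306 \cdot \frac{1}{467} - - \frac{36}{67} = \frac{306}{467} + \frac{36}{67} = \frac{37314}{31289}$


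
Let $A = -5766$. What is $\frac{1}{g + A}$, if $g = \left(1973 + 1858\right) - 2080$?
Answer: $- \frac{1}{4015} \approx -0.00024907$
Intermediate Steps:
$g = 1751$ ($g = 3831 - 2080 = 1751$)
$\frac{1}{g + A} = \frac{1}{1751 - 5766} = \frac{1}{-4015} = - \frac{1}{4015}$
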